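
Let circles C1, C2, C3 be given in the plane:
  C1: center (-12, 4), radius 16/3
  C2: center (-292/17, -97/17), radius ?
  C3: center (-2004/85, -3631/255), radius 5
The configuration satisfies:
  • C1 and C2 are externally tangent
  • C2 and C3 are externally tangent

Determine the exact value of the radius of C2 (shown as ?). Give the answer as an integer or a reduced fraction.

1. [ext C1·C2]  r_C2² + (32/3)r_C2 − 833/9 = 0  ⇒  r_C2 = 17/3 (r>0 drops 1)
2. [ext C2·C3]  r_C2² + 10r_C2 − 799/9 = 0  ⇒  r_C2 = 17/3 (r>0 drops 1)

17/3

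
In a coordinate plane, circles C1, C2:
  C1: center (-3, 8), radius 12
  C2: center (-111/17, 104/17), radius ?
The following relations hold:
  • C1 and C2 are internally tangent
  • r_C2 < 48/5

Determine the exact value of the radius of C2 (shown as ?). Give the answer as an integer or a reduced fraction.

1. [int C1,C2]  r_C2² − 24r_C2 + 128 = 0  ⇒  r_C2 = 8 or 16
2. given r_C2 < 48/5: keep 8

8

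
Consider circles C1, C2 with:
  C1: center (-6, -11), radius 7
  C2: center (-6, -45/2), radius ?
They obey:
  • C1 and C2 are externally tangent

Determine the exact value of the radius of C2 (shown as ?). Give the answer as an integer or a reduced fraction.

9/2

1. [ext C1·C2]  r_C2² + 14r_C2 − 333/4 = 0  ⇒  r_C2 = 9/2 (r>0 drops 1)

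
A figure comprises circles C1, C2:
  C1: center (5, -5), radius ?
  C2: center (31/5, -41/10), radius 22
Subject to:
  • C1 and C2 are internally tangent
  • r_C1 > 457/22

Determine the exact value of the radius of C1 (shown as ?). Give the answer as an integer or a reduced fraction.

47/2

1. [int C1,C2]  r_C1² − 44r_C1 + 1927/4 = 0  ⇒  r_C1 = 41/2 or 47/2
2. given r_C1 > 457/22: keep 47/2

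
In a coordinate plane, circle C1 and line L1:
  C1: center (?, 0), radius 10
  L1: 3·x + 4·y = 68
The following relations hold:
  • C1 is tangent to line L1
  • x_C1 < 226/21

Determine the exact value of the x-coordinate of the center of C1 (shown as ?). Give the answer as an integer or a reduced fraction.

1. [C1‖L1]  x_C1² − (136/3)x_C1 + 236 = 0  ⇒  x_C1 = 6 or 118/3
2. given x_C1 < 226/21: keep 6

6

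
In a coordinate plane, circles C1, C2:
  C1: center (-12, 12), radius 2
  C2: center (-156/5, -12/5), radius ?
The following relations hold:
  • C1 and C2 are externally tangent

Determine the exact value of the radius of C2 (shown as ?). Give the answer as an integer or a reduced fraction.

22

1. [ext C1·C2]  r_C2² + 4r_C2 − 572 = 0  ⇒  r_C2 = 22 (r>0 drops 1)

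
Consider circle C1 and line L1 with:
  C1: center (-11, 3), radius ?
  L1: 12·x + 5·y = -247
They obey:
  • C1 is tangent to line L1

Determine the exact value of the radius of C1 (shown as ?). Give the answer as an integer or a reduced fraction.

10

1. [C1‖L1]  r_C1² − 100 = 0  ⇒  r_C1 = 10 (r>0 drops 1)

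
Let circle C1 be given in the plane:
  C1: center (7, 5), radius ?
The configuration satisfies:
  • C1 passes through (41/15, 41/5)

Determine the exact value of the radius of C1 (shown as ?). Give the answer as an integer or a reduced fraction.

16/3

1. [C1∋P]  r_C1² − 256/9 = 0  ⇒  r_C1 = 16/3 (r>0 drops 1)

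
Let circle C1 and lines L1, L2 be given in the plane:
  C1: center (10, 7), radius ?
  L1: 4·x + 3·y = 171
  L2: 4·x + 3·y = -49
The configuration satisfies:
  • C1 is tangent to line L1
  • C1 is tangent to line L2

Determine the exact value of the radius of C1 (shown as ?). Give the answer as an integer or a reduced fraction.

1. [C1‖L1]  r_C1² − 484 = 0  ⇒  r_C1 = 22 (r>0 drops 1)
2. [C1‖L2]  r_C1² − 484 = 0  ⇒  r_C1 = 22 (r>0 drops 1)

22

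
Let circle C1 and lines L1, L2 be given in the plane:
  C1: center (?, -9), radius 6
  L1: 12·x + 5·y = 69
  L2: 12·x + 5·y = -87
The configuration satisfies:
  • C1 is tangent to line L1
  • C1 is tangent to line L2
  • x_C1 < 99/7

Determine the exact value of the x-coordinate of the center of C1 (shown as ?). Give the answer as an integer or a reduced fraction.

3

1. [C1‖L1]  x_C1² − 19x_C1 + 48 = 0  ⇒  x_C1 = 3 or 16
2. [C1‖L2]  x_C1² + 7x_C1 − 30 = 0  ⇒  x_C1 = -10 or 3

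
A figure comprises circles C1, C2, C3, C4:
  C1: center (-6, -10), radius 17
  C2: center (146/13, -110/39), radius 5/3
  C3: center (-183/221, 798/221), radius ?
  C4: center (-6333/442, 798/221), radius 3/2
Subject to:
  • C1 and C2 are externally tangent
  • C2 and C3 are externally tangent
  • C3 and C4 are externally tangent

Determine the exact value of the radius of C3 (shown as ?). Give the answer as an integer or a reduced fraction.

1. [ext C2·C3]  r_C3² + (10/3)r_C3 − 184 = 0  ⇒  r_C3 = 12 (r>0 drops 1)
2. [ext C3·C4]  r_C3² + 3r_C3 − 180 = 0  ⇒  r_C3 = 12 (r>0 drops 1)

12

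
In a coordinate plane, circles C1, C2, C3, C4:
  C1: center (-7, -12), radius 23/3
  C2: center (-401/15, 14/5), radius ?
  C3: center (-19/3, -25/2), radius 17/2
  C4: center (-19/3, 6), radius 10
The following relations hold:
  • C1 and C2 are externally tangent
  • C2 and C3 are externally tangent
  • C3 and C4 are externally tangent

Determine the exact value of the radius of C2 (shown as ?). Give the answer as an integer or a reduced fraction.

17

1. [ext C1·C2]  r_C2² + (46/3)r_C2 − 1649/3 = 0  ⇒  r_C2 = 17 (r>0 drops 1)
2. [ext C2·C3]  r_C2² + 17r_C2 − 578 = 0  ⇒  r_C2 = 17 (r>0 drops 1)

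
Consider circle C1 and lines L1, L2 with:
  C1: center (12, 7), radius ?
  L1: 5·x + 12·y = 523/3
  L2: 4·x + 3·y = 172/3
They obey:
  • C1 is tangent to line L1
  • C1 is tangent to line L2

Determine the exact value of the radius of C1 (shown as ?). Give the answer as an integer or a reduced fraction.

1. [C1‖L1]  r_C1² − 49/9 = 0  ⇒  r_C1 = 7/3 (r>0 drops 1)
2. [C1‖L2]  r_C1² − 49/9 = 0  ⇒  r_C1 = 7/3 (r>0 drops 1)

7/3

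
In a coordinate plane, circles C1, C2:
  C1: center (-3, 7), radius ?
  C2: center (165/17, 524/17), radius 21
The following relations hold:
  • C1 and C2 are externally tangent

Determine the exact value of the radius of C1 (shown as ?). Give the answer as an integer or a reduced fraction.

6

1. [ext C1·C2]  r_C1² + 42r_C1 − 288 = 0  ⇒  r_C1 = 6 (r>0 drops 1)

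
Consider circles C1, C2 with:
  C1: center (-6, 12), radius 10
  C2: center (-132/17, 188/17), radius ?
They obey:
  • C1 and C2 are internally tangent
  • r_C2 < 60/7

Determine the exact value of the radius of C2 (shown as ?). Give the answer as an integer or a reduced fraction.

1. [int C1,C2]  r_C2² − 20r_C2 + 96 = 0  ⇒  r_C2 = 8 or 12
2. given r_C2 < 60/7: keep 8

8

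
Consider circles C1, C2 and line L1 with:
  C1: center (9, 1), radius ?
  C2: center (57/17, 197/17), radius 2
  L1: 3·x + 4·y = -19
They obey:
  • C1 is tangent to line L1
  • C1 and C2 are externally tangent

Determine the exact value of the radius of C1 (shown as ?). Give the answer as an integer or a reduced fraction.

10

1. [C1‖L1]  r_C1² − 100 = 0  ⇒  r_C1 = 10 (r>0 drops 1)
2. [ext C1·C2]  r_C1² + 4r_C1 − 140 = 0  ⇒  r_C1 = 10 (r>0 drops 1)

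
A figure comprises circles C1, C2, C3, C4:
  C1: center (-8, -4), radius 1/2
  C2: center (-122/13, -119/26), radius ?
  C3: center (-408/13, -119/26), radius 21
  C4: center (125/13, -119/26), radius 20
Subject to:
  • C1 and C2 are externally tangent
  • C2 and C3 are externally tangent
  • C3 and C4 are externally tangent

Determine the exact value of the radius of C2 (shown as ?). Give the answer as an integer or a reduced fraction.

1

1. [ext C1·C2]  r_C2² + 1r_C2 − 2 = 0  ⇒  r_C2 = 1 (r>0 drops 1)
2. [ext C2·C3]  r_C2² + 42r_C2 − 43 = 0  ⇒  r_C2 = 1 (r>0 drops 1)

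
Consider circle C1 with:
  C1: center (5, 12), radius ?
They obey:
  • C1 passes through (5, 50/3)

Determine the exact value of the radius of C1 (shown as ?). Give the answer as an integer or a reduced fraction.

1. [C1∋P]  r_C1² − 196/9 = 0  ⇒  r_C1 = 14/3 (r>0 drops 1)

14/3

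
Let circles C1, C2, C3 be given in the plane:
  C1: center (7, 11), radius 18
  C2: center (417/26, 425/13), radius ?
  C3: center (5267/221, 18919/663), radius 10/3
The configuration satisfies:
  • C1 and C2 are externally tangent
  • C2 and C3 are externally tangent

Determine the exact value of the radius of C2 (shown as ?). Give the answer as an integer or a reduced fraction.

11/2

1. [ext C1·C2]  r_C2² + 36r_C2 − 913/4 = 0  ⇒  r_C2 = 11/2 (r>0 drops 1)
2. [ext C2·C3]  r_C2² + (20/3)r_C2 − 803/12 = 0  ⇒  r_C2 = 11/2 (r>0 drops 1)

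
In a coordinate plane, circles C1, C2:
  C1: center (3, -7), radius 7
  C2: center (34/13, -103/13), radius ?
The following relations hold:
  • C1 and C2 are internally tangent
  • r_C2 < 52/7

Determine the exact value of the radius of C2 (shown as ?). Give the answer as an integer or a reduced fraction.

1. [int C1,C2]  r_C2² − 14r_C2 + 48 = 0  ⇒  r_C2 = 6 or 8
2. given r_C2 < 52/7: keep 6

6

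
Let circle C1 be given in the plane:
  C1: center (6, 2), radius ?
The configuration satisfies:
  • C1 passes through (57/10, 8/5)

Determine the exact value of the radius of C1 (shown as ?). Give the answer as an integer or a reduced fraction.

1/2

1. [C1∋P]  r_C1² − 1/4 = 0  ⇒  r_C1 = 1/2 (r>0 drops 1)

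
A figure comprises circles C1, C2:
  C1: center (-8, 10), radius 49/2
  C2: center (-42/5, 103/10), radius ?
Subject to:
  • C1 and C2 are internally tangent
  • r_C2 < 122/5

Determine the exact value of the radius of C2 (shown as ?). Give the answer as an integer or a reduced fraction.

1. [int C1,C2]  r_C2² − 49r_C2 + 600 = 0  ⇒  r_C2 = 24 or 25
2. given r_C2 < 122/5: keep 24

24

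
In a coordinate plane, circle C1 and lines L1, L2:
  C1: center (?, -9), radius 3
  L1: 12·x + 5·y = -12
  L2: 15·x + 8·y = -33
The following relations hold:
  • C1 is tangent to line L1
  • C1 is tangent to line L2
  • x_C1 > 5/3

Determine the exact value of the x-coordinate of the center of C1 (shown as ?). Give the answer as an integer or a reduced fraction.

6

1. [C1‖L1]  x_C1² − (11/2)x_C1 − 3 = 0  ⇒  x_C1 = -1/2 or 6
2. [C1‖L2]  x_C1² − (26/5)x_C1 − 24/5 = 0  ⇒  x_C1 = -4/5 or 6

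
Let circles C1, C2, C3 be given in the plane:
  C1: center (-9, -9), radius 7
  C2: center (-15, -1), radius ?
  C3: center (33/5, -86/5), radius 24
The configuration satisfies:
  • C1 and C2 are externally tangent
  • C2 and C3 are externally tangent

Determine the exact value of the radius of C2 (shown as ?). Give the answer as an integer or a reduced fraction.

1. [ext C1·C2]  r_C2² + 14r_C2 − 51 = 0  ⇒  r_C2 = 3 (r>0 drops 1)
2. [ext C2·C3]  r_C2² + 48r_C2 − 153 = 0  ⇒  r_C2 = 3 (r>0 drops 1)

3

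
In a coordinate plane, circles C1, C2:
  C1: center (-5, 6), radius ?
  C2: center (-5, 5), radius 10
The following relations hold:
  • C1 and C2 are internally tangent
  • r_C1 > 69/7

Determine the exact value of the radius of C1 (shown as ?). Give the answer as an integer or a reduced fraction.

1. [int C1,C2]  r_C1² − 20r_C1 + 99 = 0  ⇒  r_C1 = 9 or 11
2. given r_C1 > 69/7: keep 11

11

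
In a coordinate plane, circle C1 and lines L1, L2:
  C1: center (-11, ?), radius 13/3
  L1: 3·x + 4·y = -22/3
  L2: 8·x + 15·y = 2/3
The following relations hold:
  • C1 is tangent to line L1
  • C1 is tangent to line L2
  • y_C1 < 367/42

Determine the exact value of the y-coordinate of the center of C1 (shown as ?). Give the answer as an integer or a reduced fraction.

1

1. [C1‖L1]  y_C1² − (77/6)y_C1 + 71/6 = 0  ⇒  y_C1 = 1 or 71/6
2. [C1‖L2]  y_C1² − (532/45)y_C1 + 487/45 = 0  ⇒  y_C1 = 1 or 487/45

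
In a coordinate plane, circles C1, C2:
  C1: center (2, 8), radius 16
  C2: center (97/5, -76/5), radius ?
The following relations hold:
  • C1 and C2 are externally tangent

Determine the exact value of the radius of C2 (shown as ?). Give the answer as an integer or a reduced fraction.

1. [ext C1·C2]  r_C2² + 32r_C2 − 585 = 0  ⇒  r_C2 = 13 (r>0 drops 1)

13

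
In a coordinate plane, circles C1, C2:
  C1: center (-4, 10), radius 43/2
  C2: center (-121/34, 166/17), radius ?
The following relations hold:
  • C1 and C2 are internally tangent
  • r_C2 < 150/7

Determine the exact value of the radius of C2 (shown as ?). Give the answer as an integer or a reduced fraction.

1. [int C1,C2]  r_C2² − 43r_C2 + 462 = 0  ⇒  r_C2 = 21 or 22
2. given r_C2 < 150/7: keep 21

21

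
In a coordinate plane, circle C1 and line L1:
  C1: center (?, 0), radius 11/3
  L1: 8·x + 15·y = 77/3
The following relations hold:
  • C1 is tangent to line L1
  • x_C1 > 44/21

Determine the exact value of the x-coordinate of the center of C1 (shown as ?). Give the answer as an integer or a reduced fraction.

11

1. [C1‖L1]  x_C1² − (77/12)x_C1 − 605/12 = 0  ⇒  x_C1 = -55/12 or 11
2. given x_C1 > 44/21: keep 11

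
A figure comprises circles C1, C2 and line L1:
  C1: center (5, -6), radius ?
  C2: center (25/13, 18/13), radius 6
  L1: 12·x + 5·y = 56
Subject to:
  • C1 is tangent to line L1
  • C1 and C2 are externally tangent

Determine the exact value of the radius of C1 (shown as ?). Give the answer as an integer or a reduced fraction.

1. [C1‖L1]  r_C1² − 4 = 0  ⇒  r_C1 = 2 (r>0 drops 1)
2. [ext C1·C2]  r_C1² + 12r_C1 − 28 = 0  ⇒  r_C1 = 2 (r>0 drops 1)

2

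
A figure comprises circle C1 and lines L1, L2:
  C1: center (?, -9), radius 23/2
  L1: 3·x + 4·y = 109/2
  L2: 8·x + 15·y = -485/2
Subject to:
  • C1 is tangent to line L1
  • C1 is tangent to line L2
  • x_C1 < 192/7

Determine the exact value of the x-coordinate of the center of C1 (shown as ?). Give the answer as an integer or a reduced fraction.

1. [C1‖L1]  x_C1² − (181/3)x_C1 + 1628/3 = 0  ⇒  x_C1 = 11 or 148/3
2. [C1‖L2]  x_C1² + (215/8)x_C1 − 3333/8 = 0  ⇒  x_C1 = -303/8 or 11

11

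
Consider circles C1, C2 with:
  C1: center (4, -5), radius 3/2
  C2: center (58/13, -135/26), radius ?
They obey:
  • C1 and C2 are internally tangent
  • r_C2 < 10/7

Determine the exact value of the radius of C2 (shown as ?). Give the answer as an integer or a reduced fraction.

1

1. [int C1,C2]  r_C2² − 3r_C2 + 2 = 0  ⇒  r_C2 = 1 or 2
2. given r_C2 < 10/7: keep 1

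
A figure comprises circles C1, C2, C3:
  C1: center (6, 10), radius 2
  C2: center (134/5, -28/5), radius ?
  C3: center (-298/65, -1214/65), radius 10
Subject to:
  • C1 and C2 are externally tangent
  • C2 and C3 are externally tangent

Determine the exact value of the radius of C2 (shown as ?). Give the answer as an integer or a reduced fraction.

1. [ext C1·C2]  r_C2² + 4r_C2 − 672 = 0  ⇒  r_C2 = 24 (r>0 drops 1)
2. [ext C2·C3]  r_C2² + 20r_C2 − 1056 = 0  ⇒  r_C2 = 24 (r>0 drops 1)

24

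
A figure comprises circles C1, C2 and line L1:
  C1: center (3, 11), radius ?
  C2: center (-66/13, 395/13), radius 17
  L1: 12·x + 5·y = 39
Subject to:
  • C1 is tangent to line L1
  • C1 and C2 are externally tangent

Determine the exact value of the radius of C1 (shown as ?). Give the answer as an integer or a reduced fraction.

4

1. [C1‖L1]  r_C1² − 16 = 0  ⇒  r_C1 = 4 (r>0 drops 1)
2. [ext C1·C2]  r_C1² + 34r_C1 − 152 = 0  ⇒  r_C1 = 4 (r>0 drops 1)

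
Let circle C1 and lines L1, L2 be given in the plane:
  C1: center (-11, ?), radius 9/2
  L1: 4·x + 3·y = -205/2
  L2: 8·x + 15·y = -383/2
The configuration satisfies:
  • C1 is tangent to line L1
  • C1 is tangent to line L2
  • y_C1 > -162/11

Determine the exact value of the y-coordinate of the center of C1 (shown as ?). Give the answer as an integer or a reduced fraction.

1. [C1‖L1]  y_C1² + 39y_C1 + 324 = 0  ⇒  y_C1 = -27 or -12
2. [C1‖L2]  y_C1² + (69/5)y_C1 + 108/5 = 0  ⇒  y_C1 = -12 or -9/5

-12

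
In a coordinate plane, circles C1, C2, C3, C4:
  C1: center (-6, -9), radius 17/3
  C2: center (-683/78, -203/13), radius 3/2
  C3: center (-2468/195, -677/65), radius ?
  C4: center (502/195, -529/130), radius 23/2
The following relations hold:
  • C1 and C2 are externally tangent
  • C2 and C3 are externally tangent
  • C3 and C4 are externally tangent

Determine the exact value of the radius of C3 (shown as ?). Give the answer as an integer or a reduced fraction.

1. [ext C2·C3]  r_C3² + 3r_C3 − 40 = 0  ⇒  r_C3 = 5 (r>0 drops 1)
2. [ext C3·C4]  r_C3² + 23r_C3 − 140 = 0  ⇒  r_C3 = 5 (r>0 drops 1)

5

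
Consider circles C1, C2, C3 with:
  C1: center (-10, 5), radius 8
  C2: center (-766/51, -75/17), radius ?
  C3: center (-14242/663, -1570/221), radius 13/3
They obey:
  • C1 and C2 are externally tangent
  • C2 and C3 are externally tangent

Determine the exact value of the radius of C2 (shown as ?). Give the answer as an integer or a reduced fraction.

1. [ext C1·C2]  r_C2² + 16r_C2 − 448/9 = 0  ⇒  r_C2 = 8/3 (r>0 drops 1)
2. [ext C2·C3]  r_C2² + (26/3)r_C2 − 272/9 = 0  ⇒  r_C2 = 8/3 (r>0 drops 1)

8/3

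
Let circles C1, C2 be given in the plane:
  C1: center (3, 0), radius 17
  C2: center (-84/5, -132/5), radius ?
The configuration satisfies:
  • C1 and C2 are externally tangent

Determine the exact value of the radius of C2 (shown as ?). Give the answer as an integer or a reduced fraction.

1. [ext C1·C2]  r_C2² + 34r_C2 − 800 = 0  ⇒  r_C2 = 16 (r>0 drops 1)

16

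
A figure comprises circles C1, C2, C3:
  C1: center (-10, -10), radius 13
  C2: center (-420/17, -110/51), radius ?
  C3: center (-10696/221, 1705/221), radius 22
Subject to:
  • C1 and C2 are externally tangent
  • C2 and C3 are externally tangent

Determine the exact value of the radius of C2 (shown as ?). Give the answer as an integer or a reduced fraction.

1. [ext C1·C2]  r_C2² + 26r_C2 − 979/9 = 0  ⇒  r_C2 = 11/3 (r>0 drops 1)
2. [ext C2·C3]  r_C2² + 44r_C2 − 1573/9 = 0  ⇒  r_C2 = 11/3 (r>0 drops 1)

11/3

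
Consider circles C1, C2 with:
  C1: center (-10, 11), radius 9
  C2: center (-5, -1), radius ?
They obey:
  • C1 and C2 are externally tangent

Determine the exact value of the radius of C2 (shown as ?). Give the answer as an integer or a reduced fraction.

4

1. [ext C1·C2]  r_C2² + 18r_C2 − 88 = 0  ⇒  r_C2 = 4 (r>0 drops 1)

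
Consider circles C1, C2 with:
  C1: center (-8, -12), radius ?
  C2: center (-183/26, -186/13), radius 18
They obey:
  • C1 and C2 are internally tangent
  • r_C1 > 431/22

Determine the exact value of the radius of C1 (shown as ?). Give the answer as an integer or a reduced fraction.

1. [int C1,C2]  r_C1² − 36r_C1 + 1271/4 = 0  ⇒  r_C1 = 31/2 or 41/2
2. given r_C1 > 431/22: keep 41/2

41/2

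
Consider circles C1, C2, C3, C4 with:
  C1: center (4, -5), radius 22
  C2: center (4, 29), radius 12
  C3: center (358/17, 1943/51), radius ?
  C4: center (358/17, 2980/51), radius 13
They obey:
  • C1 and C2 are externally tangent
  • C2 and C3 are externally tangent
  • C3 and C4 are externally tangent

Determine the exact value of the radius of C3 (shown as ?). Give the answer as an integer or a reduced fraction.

22/3

1. [ext C2·C3]  r_C3² + 24r_C3 − 2068/9 = 0  ⇒  r_C3 = 22/3 (r>0 drops 1)
2. [ext C3·C4]  r_C3² + 26r_C3 − 2200/9 = 0  ⇒  r_C3 = 22/3 (r>0 drops 1)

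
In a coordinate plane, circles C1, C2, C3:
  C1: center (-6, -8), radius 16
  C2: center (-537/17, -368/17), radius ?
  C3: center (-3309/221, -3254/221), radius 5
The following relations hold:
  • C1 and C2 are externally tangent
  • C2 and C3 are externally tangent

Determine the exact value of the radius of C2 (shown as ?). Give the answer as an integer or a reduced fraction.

13

1. [ext C1·C2]  r_C2² + 32r_C2 − 585 = 0  ⇒  r_C2 = 13 (r>0 drops 1)
2. [ext C2·C3]  r_C2² + 10r_C2 − 299 = 0  ⇒  r_C2 = 13 (r>0 drops 1)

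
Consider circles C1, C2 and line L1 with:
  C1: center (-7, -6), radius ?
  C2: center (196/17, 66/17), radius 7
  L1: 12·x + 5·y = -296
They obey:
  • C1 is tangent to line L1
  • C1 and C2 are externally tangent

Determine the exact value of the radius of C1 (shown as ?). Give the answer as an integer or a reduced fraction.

14

1. [C1‖L1]  r_C1² − 196 = 0  ⇒  r_C1 = 14 (r>0 drops 1)
2. [ext C1·C2]  r_C1² + 14r_C1 − 392 = 0  ⇒  r_C1 = 14 (r>0 drops 1)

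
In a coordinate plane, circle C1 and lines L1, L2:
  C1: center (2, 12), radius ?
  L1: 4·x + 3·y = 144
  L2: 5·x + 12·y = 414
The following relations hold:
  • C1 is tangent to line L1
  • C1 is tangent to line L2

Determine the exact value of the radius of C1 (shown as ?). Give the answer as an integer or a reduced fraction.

1. [C1‖L1]  r_C1² − 400 = 0  ⇒  r_C1 = 20 (r>0 drops 1)
2. [C1‖L2]  r_C1² − 400 = 0  ⇒  r_C1 = 20 (r>0 drops 1)

20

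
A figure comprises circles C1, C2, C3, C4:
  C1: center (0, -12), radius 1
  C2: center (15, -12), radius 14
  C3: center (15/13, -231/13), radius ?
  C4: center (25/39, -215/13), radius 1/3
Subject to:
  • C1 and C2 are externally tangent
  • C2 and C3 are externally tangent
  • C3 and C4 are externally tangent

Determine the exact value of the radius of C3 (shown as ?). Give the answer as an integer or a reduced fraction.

1. [ext C2·C3]  r_C3² + 28r_C3 − 29 = 0  ⇒  r_C3 = 1 (r>0 drops 1)
2. [ext C3·C4]  r_C3² + (2/3)r_C3 − 5/3 = 0  ⇒  r_C3 = 1 (r>0 drops 1)

1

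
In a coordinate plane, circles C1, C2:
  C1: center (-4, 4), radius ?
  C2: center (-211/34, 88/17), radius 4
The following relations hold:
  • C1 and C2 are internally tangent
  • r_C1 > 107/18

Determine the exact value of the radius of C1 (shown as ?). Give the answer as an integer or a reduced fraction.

13/2

1. [int C1,C2]  r_C1² − 8r_C1 + 39/4 = 0  ⇒  r_C1 = 3/2 or 13/2
2. given r_C1 > 107/18: keep 13/2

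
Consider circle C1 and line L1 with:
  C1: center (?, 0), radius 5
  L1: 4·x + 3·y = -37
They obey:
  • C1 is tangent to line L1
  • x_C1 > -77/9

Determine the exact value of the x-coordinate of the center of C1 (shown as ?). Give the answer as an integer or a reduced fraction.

-3

1. [C1‖L1]  x_C1² + (37/2)x_C1 + 93/2 = 0  ⇒  x_C1 = -31/2 or -3
2. given x_C1 > -77/9: keep -3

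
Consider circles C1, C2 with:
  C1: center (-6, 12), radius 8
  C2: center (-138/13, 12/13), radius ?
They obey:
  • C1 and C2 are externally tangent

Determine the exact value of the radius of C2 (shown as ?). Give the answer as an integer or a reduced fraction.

4

1. [ext C1·C2]  r_C2² + 16r_C2 − 80 = 0  ⇒  r_C2 = 4 (r>0 drops 1)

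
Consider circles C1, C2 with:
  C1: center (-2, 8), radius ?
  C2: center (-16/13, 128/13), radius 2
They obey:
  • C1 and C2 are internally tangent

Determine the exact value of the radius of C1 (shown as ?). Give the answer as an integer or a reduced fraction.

4

1. [int C1,C2]  r_C1² − 4r_C1 = 0  ⇒  r_C1 = 4 (r>0 drops 1)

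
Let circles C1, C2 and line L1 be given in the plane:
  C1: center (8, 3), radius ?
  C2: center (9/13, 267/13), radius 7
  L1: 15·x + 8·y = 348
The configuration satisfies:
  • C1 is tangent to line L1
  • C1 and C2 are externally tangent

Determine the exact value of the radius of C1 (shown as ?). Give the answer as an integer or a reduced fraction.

12

1. [C1‖L1]  r_C1² − 144 = 0  ⇒  r_C1 = 12 (r>0 drops 1)
2. [ext C1·C2]  r_C1² + 14r_C1 − 312 = 0  ⇒  r_C1 = 12 (r>0 drops 1)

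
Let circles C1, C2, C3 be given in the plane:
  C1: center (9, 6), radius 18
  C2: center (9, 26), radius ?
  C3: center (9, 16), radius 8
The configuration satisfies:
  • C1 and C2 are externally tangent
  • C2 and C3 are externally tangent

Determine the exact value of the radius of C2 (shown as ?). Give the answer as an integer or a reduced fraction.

1. [ext C1·C2]  r_C2² + 36r_C2 − 76 = 0  ⇒  r_C2 = 2 (r>0 drops 1)
2. [ext C2·C3]  r_C2² + 16r_C2 − 36 = 0  ⇒  r_C2 = 2 (r>0 drops 1)

2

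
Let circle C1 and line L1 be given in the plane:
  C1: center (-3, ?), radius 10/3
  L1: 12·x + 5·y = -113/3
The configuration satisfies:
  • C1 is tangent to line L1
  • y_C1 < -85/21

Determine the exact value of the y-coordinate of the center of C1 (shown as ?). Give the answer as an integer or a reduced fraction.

-9

1. [C1‖L1]  y_C1² + (2/3)y_C1 − 75 = 0  ⇒  y_C1 = -9 or 25/3
2. given y_C1 < -85/21: keep -9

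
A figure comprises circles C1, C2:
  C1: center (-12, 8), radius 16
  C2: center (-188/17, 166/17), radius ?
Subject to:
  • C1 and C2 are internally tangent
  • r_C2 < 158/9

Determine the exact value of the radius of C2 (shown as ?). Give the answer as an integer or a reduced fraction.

1. [int C1,C2]  r_C2² − 32r_C2 + 252 = 0  ⇒  r_C2 = 14 or 18
2. given r_C2 < 158/9: keep 14

14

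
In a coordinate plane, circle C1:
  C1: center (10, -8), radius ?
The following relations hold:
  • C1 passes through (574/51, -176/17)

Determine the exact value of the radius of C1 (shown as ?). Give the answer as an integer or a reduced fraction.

1. [C1∋P]  r_C1² − 64/9 = 0  ⇒  r_C1 = 8/3 (r>0 drops 1)

8/3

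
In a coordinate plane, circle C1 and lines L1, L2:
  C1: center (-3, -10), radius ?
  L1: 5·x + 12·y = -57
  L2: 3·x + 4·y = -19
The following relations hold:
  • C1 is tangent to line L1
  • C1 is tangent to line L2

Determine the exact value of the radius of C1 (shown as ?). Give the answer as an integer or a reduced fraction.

6

1. [C1‖L1]  r_C1² − 36 = 0  ⇒  r_C1 = 6 (r>0 drops 1)
2. [C1‖L2]  r_C1² − 36 = 0  ⇒  r_C1 = 6 (r>0 drops 1)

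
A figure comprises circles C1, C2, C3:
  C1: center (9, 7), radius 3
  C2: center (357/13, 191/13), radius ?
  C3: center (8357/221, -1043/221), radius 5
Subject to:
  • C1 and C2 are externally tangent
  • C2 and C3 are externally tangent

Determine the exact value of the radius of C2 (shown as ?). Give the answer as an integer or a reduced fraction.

17

1. [ext C1·C2]  r_C2² + 6r_C2 − 391 = 0  ⇒  r_C2 = 17 (r>0 drops 1)
2. [ext C2·C3]  r_C2² + 10r_C2 − 459 = 0  ⇒  r_C2 = 17 (r>0 drops 1)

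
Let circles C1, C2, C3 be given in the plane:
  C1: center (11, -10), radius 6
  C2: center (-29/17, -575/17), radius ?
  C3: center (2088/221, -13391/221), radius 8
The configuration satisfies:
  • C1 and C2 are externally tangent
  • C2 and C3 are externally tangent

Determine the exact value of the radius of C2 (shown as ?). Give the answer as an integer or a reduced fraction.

1. [ext C1·C2]  r_C2² + 12r_C2 − 693 = 0  ⇒  r_C2 = 21 (r>0 drops 1)
2. [ext C2·C3]  r_C2² + 16r_C2 − 777 = 0  ⇒  r_C2 = 21 (r>0 drops 1)

21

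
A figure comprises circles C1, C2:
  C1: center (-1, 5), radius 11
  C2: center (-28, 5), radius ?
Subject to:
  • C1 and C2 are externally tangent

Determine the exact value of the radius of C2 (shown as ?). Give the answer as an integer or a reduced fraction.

1. [ext C1·C2]  r_C2² + 22r_C2 − 608 = 0  ⇒  r_C2 = 16 (r>0 drops 1)

16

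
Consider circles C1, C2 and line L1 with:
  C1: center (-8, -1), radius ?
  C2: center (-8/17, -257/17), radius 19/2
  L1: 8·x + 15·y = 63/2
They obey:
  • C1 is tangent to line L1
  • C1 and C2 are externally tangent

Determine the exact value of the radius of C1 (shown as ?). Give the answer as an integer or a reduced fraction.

13/2

1. [C1‖L1]  r_C1² − 169/4 = 0  ⇒  r_C1 = 13/2 (r>0 drops 1)
2. [ext C1·C2]  r_C1² + 19r_C1 − 663/4 = 0  ⇒  r_C1 = 13/2 (r>0 drops 1)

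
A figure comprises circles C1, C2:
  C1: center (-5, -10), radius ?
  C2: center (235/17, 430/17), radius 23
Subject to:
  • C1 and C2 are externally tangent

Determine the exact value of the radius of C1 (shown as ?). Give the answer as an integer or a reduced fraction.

1. [ext C1·C2]  r_C1² + 46r_C1 − 1071 = 0  ⇒  r_C1 = 17 (r>0 drops 1)

17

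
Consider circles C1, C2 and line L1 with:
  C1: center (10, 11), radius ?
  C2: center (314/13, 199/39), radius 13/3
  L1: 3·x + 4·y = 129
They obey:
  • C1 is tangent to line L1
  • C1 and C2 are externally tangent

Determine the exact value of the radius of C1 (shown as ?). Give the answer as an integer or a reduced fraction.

1. [C1‖L1]  r_C1² − 121 = 0  ⇒  r_C1 = 11 (r>0 drops 1)
2. [ext C1·C2]  r_C1² + (26/3)r_C1 − 649/3 = 0  ⇒  r_C1 = 11 (r>0 drops 1)

11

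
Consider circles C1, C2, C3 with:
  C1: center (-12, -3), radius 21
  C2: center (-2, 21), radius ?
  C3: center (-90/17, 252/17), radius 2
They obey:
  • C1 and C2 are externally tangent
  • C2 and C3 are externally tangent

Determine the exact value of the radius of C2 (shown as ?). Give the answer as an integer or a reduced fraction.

1. [ext C1·C2]  r_C2² + 42r_C2 − 235 = 0  ⇒  r_C2 = 5 (r>0 drops 1)
2. [ext C2·C3]  r_C2² + 4r_C2 − 45 = 0  ⇒  r_C2 = 5 (r>0 drops 1)

5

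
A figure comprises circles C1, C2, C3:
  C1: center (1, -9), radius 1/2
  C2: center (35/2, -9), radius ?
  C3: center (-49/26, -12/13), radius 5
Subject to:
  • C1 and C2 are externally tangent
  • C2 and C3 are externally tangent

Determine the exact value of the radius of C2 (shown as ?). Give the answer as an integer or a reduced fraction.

1. [ext C1·C2]  r_C2² + 1r_C2 − 272 = 0  ⇒  r_C2 = 16 (r>0 drops 1)
2. [ext C2·C3]  r_C2² + 10r_C2 − 416 = 0  ⇒  r_C2 = 16 (r>0 drops 1)

16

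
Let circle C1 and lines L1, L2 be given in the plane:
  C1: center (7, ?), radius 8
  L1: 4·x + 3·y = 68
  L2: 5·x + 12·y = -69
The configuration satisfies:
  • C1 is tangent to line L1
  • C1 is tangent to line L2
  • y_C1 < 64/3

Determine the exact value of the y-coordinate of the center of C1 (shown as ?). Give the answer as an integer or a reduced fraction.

0

1. [C1‖L1]  y_C1² − (80/3)y_C1 = 0  ⇒  y_C1 = 0 or 80/3
2. [C1‖L2]  y_C1² + (52/3)y_C1 = 0  ⇒  y_C1 = -52/3 or 0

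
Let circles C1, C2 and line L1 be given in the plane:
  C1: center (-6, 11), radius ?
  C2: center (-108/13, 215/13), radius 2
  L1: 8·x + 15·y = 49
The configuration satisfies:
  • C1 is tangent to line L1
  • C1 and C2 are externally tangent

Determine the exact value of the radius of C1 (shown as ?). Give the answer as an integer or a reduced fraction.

4

1. [C1‖L1]  r_C1² − 16 = 0  ⇒  r_C1 = 4 (r>0 drops 1)
2. [ext C1·C2]  r_C1² + 4r_C1 − 32 = 0  ⇒  r_C1 = 4 (r>0 drops 1)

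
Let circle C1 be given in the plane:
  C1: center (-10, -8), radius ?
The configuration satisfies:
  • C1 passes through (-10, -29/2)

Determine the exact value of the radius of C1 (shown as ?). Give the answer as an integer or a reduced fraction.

13/2

1. [C1∋P]  r_C1² − 169/4 = 0  ⇒  r_C1 = 13/2 (r>0 drops 1)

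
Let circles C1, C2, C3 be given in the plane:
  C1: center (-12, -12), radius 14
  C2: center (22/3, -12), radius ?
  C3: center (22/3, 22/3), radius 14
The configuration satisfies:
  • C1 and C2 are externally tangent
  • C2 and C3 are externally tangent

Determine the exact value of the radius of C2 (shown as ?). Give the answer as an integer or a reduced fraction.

16/3

1. [ext C1·C2]  r_C2² + 28r_C2 − 1600/9 = 0  ⇒  r_C2 = 16/3 (r>0 drops 1)
2. [ext C2·C3]  r_C2² + 28r_C2 − 1600/9 = 0  ⇒  r_C2 = 16/3 (r>0 drops 1)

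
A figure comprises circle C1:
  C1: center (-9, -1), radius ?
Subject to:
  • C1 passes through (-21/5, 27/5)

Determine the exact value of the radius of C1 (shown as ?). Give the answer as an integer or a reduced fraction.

1. [C1∋P]  r_C1² − 64 = 0  ⇒  r_C1 = 8 (r>0 drops 1)

8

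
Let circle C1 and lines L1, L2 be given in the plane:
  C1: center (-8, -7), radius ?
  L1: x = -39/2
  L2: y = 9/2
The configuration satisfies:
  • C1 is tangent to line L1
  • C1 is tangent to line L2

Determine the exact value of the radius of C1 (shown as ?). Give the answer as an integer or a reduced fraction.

23/2

1. [C1‖L1]  r_C1² − 529/4 = 0  ⇒  r_C1 = 23/2 (r>0 drops 1)
2. [C1‖L2]  r_C1² − 529/4 = 0  ⇒  r_C1 = 23/2 (r>0 drops 1)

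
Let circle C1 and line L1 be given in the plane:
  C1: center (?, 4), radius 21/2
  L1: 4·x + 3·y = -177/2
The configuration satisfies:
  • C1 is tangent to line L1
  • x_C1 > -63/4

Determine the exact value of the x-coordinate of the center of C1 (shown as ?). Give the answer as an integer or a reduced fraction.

-12

1. [C1‖L1]  x_C1² + (201/4)x_C1 + 459 = 0  ⇒  x_C1 = -153/4 or -12
2. given x_C1 > -63/4: keep -12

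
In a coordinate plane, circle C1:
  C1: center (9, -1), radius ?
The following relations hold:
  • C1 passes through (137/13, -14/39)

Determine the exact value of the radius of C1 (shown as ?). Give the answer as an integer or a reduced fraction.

5/3

1. [C1∋P]  r_C1² − 25/9 = 0  ⇒  r_C1 = 5/3 (r>0 drops 1)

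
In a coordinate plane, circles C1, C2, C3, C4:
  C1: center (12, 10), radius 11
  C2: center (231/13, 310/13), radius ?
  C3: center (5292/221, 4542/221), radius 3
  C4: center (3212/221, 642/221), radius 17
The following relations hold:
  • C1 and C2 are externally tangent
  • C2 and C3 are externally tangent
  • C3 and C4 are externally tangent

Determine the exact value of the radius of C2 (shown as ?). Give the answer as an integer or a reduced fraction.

1. [ext C1·C2]  r_C2² + 22r_C2 − 104 = 0  ⇒  r_C2 = 4 (r>0 drops 1)
2. [ext C2·C3]  r_C2² + 6r_C2 − 40 = 0  ⇒  r_C2 = 4 (r>0 drops 1)

4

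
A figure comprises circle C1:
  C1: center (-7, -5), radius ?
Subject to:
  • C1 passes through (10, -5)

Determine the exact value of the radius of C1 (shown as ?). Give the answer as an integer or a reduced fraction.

1. [C1∋P]  r_C1² − 289 = 0  ⇒  r_C1 = 17 (r>0 drops 1)

17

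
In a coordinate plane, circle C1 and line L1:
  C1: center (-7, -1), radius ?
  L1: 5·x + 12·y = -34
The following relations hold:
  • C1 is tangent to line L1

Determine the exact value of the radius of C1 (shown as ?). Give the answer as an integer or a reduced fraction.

1. [C1‖L1]  r_C1² − 1 = 0  ⇒  r_C1 = 1 (r>0 drops 1)

1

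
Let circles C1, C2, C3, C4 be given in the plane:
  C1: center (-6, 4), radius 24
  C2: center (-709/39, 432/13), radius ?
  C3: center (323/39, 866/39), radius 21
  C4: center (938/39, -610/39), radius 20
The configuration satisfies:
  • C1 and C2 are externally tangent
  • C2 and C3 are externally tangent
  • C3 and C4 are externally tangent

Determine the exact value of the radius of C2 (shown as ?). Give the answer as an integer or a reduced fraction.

23/3

1. [ext C1·C2]  r_C2² + 48r_C2 − 3841/9 = 0  ⇒  r_C2 = 23/3 (r>0 drops 1)
2. [ext C2·C3]  r_C2² + 42r_C2 − 3427/9 = 0  ⇒  r_C2 = 23/3 (r>0 drops 1)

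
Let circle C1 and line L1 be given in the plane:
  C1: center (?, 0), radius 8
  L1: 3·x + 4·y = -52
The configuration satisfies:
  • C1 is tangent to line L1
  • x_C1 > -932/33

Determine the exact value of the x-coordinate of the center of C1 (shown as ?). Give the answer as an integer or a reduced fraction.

-4

1. [C1‖L1]  x_C1² + (104/3)x_C1 + 368/3 = 0  ⇒  x_C1 = -92/3 or -4
2. given x_C1 > -932/33: keep -4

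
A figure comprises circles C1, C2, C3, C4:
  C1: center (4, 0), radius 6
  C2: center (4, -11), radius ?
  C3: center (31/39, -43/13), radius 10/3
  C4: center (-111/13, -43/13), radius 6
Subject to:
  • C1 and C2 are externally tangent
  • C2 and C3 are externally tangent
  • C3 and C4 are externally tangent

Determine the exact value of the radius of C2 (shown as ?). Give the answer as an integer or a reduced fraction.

1. [ext C1·C2]  r_C2² + 12r_C2 − 85 = 0  ⇒  r_C2 = 5 (r>0 drops 1)
2. [ext C2·C3]  r_C2² + (20/3)r_C2 − 175/3 = 0  ⇒  r_C2 = 5 (r>0 drops 1)

5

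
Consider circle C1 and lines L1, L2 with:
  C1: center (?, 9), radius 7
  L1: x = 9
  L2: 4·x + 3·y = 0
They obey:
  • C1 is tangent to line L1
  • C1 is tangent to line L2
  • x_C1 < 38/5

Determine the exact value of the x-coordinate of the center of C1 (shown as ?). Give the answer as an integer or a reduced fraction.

2

1. [C1‖L1]  x_C1² − 18x_C1 + 32 = 0  ⇒  x_C1 = 2 or 16
2. [C1‖L2]  x_C1² + (27/2)x_C1 − 31 = 0  ⇒  x_C1 = -31/2 or 2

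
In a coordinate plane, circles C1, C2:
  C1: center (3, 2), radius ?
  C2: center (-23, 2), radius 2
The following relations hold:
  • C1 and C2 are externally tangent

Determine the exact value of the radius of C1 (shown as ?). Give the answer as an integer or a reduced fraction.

1. [ext C1·C2]  r_C1² + 4r_C1 − 672 = 0  ⇒  r_C1 = 24 (r>0 drops 1)

24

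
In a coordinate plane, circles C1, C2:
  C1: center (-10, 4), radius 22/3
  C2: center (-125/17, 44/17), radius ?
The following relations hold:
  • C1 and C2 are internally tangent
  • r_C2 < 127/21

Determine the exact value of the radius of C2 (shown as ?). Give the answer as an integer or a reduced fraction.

13/3

1. [int C1,C2]  r_C2² − (44/3)r_C2 + 403/9 = 0  ⇒  r_C2 = 13/3 or 31/3
2. given r_C2 < 127/21: keep 13/3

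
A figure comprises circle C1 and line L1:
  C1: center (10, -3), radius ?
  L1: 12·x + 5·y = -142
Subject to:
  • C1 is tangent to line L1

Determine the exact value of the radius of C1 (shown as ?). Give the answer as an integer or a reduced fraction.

19

1. [C1‖L1]  r_C1² − 361 = 0  ⇒  r_C1 = 19 (r>0 drops 1)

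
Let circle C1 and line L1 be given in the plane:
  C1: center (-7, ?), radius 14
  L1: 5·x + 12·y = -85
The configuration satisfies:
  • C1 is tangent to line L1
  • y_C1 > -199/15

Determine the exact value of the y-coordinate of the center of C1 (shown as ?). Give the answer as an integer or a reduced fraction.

11

1. [C1‖L1]  y_C1² + (25/3)y_C1 − 638/3 = 0  ⇒  y_C1 = -58/3 or 11
2. given y_C1 > -199/15: keep 11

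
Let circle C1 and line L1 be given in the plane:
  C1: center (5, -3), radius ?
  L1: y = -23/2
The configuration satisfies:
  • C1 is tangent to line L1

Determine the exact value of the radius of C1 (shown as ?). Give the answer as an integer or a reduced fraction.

1. [C1‖L1]  r_C1² − 289/4 = 0  ⇒  r_C1 = 17/2 (r>0 drops 1)

17/2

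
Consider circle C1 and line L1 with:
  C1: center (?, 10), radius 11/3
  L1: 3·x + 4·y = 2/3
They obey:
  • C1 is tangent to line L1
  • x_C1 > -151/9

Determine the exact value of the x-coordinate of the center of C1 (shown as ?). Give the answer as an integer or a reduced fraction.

1. [C1‖L1]  x_C1² + (236/9)x_C1 + 1211/9 = 0  ⇒  x_C1 = -173/9 or -7
2. given x_C1 > -151/9: keep -7

-7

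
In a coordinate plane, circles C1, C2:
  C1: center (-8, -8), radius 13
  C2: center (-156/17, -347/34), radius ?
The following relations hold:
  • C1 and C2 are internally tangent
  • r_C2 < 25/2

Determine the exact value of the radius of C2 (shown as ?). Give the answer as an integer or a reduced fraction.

1. [int C1,C2]  r_C2² − 26r_C2 + 651/4 = 0  ⇒  r_C2 = 21/2 or 31/2
2. given r_C2 < 25/2: keep 21/2

21/2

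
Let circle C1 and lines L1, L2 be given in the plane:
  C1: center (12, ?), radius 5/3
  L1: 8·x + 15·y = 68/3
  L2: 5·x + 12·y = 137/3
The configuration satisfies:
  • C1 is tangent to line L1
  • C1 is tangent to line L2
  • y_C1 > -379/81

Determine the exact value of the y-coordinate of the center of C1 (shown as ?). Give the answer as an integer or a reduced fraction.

1. [C1‖L1]  y_C1² + (88/9)y_C1 + 61/3 = 0  ⇒  y_C1 = -61/9 or -3
2. [C1‖L2]  y_C1² + (43/18)y_C1 − 11/6 = 0  ⇒  y_C1 = -3 or 11/18

-3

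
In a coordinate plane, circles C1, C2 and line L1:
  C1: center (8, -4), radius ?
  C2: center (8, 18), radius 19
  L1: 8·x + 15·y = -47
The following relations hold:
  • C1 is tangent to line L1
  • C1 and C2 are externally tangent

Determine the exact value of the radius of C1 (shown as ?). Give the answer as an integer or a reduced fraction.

3

1. [C1‖L1]  r_C1² − 9 = 0  ⇒  r_C1 = 3 (r>0 drops 1)
2. [ext C1·C2]  r_C1² + 38r_C1 − 123 = 0  ⇒  r_C1 = 3 (r>0 drops 1)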